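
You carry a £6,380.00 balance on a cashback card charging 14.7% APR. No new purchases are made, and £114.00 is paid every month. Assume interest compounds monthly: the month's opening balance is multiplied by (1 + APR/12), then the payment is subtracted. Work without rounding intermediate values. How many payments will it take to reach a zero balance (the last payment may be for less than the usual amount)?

Monthly rate r = 14.7%/12 = 1.225% = 0.01225.
Recurrence: B ← B·(1+r) − £114.00.
Month 1: interest £78.15; balance after payment £6,344.15.
Month 2: interest £77.72; balance after payment £6,307.87.
Closed form: n = −ln(1 − rB₀/P)/ln(1+r) = −ln(0.31443)/ln(1.01225) ≈ 95.026, so the balance reaches zero during payment 96.

96 months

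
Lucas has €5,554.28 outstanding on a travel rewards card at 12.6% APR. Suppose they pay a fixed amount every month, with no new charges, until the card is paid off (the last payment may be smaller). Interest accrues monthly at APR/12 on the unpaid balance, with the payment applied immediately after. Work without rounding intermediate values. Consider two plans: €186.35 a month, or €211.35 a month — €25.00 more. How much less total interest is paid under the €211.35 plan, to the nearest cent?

Monthly rate r = 12.6%/12 = 1.05% = 0.0105.
At €186.35/mo: n = ⌈−ln(1 − rB₀/P)/ln(1+r)⌉ = 36 payments (last €174.50); total interest = total paid − €5,554.28 = €1,142.47.
At €211.35/mo: 31 payments (last €192.79); total interest €979.01.
Interest saved = €1,142.47 − €979.01 = €163.46.

€163.46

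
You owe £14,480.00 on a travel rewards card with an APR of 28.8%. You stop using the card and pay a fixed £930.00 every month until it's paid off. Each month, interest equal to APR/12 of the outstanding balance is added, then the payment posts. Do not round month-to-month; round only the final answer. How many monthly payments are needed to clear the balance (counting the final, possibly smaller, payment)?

20 payments

Monthly rate r = 28.8%/12 = 2.4% = 0.024.
Recurrence: B ← B·(1+r) − £930.00.
Month 1: interest £347.52; balance after payment £13,897.52.
Month 2: interest £333.54; balance after payment £13,301.06.
Closed form: n = −ln(1 − rB₀/P)/ln(1+r) = −ln(0.62632)/ln(1.024) ≈ 19.728, so the balance reaches zero during payment 20.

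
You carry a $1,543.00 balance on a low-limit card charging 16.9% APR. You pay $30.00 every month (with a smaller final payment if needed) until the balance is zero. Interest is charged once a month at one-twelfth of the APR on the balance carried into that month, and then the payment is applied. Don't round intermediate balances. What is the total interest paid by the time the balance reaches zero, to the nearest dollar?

$1,221

Monthly rate r = 16.9%/12 = 1.40833% = 0.0140833.
Payoff takes n = ⌈−ln(1 − rB₀/P)/ln(1+r)⌉ = ⌈92.143⌉ = 93 payments; the last is $4.33.
Total paid = 92·$30.00 + $4.33 = $2,764.33.
Total interest = total paid − principal = $2,764.33 − $1,543.00 = $1,221.33.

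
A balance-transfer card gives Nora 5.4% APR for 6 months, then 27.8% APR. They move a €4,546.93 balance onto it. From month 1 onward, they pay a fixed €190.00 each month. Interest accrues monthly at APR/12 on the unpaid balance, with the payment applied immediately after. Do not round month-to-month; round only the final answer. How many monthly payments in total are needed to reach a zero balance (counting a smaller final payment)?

31 payments

Promo months 1–6 at r₀ = 5.4%/12 = 0.0045; months 7+ at r₁ = 27.8%/12 = 0.0231667.
After month 6: iterate B ← B·(1+r₀) − €190.00 for 6 months → €3,518.18.
Then at r₁ with €190.00/mo: n₂ = −ln(1 − r₁·B/P)/ln(1+r₁) ≈ 24.47 → 25 more payments.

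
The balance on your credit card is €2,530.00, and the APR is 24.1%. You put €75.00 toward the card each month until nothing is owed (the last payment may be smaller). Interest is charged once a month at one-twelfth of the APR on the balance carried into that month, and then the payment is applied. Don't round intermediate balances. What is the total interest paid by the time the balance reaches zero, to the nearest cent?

Monthly rate r = 24.1%/12 = 2.00833% = 0.0200833.
Payoff takes n = ⌈−ln(1 − rB₀/P)/ln(1+r)⌉ = ⌈56.908⌉ = 57 payments; the last is €68.19.
Total paid = 56·€75.00 + €68.19 = €4,268.19.
Total interest = total paid − principal = €4,268.19 − €2,530.00 = €1,738.19.

€1,738.19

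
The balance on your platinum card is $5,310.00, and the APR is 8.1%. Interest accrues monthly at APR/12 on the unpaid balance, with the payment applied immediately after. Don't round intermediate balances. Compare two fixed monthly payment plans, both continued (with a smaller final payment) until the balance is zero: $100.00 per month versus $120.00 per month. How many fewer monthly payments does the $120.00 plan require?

Monthly rate r = 8.1%/12 = 0.675% = 0.00675.
At $100.00/mo: n = ⌈−ln(1 − rB₀/P)/ln(1+r)⌉ = 66 payments (last $97.42); total interest = total paid − $5,310.00 = $1,287.42.
At $120.00/mo: 53 payments (last $88.93); total interest $1,018.93.
Payments saved = 66 − 53 = 13.

13 fewer payments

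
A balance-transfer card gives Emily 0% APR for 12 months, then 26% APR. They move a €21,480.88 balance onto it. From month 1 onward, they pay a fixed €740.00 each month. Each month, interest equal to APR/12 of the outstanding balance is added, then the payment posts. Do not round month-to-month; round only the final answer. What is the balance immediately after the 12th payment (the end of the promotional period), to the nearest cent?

€12,600.88

Promo months 1–12 at r₀ = 0%/12 = 0; months 13+ at r₁ = 26%/12 = 0.0216667.
After month 12 (no interest yet): B = €21,480.88 − 12·€740.00 = €12,600.88.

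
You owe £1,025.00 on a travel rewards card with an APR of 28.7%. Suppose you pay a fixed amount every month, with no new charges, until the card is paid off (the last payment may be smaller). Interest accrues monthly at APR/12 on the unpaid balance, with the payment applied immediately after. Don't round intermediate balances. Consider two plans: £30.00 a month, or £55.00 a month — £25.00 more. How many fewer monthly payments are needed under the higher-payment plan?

47 fewer payments

Monthly rate r = 28.7%/12 = 2.39167% = 0.0239167.
At £30.00/mo: n = ⌈−ln(1 − rB₀/P)/ln(1+r)⌉ = 72 payments (last £26.70); total interest = total paid − £1,025.00 = £1,131.70.
At £55.00/mo: 25 payments (last £53.17); total interest £348.17.
Payments saved = 72 − 25 = 47.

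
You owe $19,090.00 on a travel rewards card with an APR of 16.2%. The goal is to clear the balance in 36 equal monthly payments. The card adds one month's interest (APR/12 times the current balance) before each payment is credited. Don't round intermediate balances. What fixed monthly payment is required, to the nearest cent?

$673.03

Monthly rate r = 16.2%/12 = 1.35% = 0.0135.
Level-payment amortization: P = B₀·r / (1 − (1+r)^(−n)) = 19090.00·0.0135 / (1 − 1.0135^(−36)).
Denominator 1 − (1+r)^(−36) = 0.38291514.
P = 257.715 / 0.38291514 ≈ 673.03.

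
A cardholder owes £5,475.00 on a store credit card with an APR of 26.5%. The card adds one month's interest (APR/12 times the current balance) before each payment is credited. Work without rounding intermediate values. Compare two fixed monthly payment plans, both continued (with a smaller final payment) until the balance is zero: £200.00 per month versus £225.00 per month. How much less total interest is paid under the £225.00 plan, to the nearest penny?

Monthly rate r = 26.5%/12 = 2.20833% = 0.0220833.
At £200.00/mo: n = ⌈−ln(1 − rB₀/P)/ln(1+r)⌉ = 43 payments (last £94.64); total interest = total paid − £5,475.00 = £3,019.64.
At £225.00/mo: 36 payments (last £65.43); total interest £2,465.43.
Interest saved = £3,019.64 − £2,465.43 = £554.21.

£554.21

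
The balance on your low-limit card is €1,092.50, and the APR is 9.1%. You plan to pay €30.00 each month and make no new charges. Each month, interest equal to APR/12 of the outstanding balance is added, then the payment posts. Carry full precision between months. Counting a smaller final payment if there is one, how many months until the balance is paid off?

43 months

Monthly rate r = 9.1%/12 = 0.758333% = 0.00758333.
Recurrence: B ← B·(1+r) − €30.00.
Month 1: interest €8.28; balance after payment €1,070.78.
Month 2: interest €8.12; balance after payment €1,048.90.
Closed form: n = −ln(1 − rB₀/P)/ln(1+r) = −ln(0.72384)/ln(1.00758) ≈ 42.779, so the balance reaches zero during payment 43.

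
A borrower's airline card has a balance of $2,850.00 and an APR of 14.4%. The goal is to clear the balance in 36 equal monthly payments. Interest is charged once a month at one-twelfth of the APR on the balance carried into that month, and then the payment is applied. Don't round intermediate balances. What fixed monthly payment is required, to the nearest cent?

Monthly rate r = 14.4%/12 = 1.2% = 0.012.
Level-payment amortization: P = B₀·r / (1 − (1+r)^(−n)) = 2850.00·0.012 / (1 − 1.012^(−36)).
Denominator 1 − (1+r)^(−36) = 0.349119066.
P = 34.2 / 0.349119066 ≈ 97.96.

$97.96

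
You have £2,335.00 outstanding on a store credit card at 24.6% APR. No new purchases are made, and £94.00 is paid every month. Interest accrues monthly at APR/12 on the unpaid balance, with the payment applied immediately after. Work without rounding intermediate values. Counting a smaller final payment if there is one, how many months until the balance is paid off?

36 payments

Monthly rate r = 24.6%/12 = 2.05% = 0.0205.
Recurrence: B ← B·(1+r) − £94.00.
Month 1: interest £47.87; balance after payment £2,288.87.
Month 2: interest £46.92; balance after payment £2,241.79.
Closed form: n = −ln(1 − rB₀/P)/ln(1+r) = −ln(0.49077)/ln(1.0205) ≈ 35.076, so the balance reaches zero during payment 36.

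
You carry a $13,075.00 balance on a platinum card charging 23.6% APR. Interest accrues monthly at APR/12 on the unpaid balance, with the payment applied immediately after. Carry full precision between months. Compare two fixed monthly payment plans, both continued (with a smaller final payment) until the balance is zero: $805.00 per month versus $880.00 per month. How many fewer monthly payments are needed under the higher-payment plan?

2 fewer payments

Monthly rate r = 23.6%/12 = 1.96667% = 0.0196667.
At $805.00/mo: n = ⌈−ln(1 − rB₀/P)/ln(1+r)⌉ = 20 payments (last $612.58); total interest = total paid − $13,075.00 = $2,832.58.
At $880.00/mo: 18 payments (last $657.46); total interest $2,542.46.
Payments saved = 20 − 18 = 2.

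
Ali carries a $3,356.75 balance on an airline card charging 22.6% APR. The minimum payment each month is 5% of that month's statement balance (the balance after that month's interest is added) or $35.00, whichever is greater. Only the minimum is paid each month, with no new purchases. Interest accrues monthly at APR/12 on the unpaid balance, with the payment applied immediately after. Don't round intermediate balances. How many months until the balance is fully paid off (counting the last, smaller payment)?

74 months

Monthly rate r = 22.6%/12 = 1.88333% = 0.0188333.
While 5% of the post-interest balance exceeds $35.00, each month B ← (B·(1+r))·(1 − 0.05), i.e. B shrinks by the factor (1+r)·0.95 = 0.96789.
This holds for months 1–49. Entering month 50 the balance is $678.31; 5% of the post-interest balance is now below $35.00, so the flat $35.00 minimum applies from here.
From month 50 a fixed $35.00 at rate r clears $678.31 in 25 more payments. Total: 49 + 25 = 74 months.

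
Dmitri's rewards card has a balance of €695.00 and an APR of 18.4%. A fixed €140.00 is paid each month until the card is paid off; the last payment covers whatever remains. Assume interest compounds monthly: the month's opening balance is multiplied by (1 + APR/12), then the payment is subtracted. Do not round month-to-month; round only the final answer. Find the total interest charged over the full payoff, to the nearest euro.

Monthly rate r = 18.4%/12 = 1.53333% = 0.0153333.
Payoff takes n = ⌈−ln(1 − rB₀/P)/ln(1+r)⌉ = ⌈5.203⌉ = 6 payments; the last is €28.58.
Total paid = 5·€140.00 + €28.58 = €728.58.
Total interest = total paid − principal = €728.58 − €695.00 = €33.58.

€34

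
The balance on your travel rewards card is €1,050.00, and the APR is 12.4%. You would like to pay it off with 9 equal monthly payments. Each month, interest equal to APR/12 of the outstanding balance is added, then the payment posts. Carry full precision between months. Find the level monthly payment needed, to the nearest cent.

€122.78

Monthly rate r = 12.4%/12 = 1.03333% = 0.0103333.
Level-payment amortization: P = B₀·r / (1 − (1+r)^(−n)) = 1050.00·0.0103333 / (1 − 1.01033^(−9)).
Denominator 1 − (1+r)^(−9) = 0.0883715604.
P = 10.85 / 0.0883715604 ≈ 122.78.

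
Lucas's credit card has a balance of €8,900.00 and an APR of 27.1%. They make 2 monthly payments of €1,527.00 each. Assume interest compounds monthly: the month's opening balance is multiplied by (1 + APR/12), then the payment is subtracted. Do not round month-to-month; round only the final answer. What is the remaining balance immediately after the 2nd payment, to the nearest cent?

€6,218.04

Monthly rate r = 27.1%/12 = 2.25833% = 0.0225833.
Each month: B ← B·(1+r) − €1,527.00.
Month 1: interest €200.99; balance after payment €7,573.99.
Month 2: interest €171.05; balance after payment €6,218.04.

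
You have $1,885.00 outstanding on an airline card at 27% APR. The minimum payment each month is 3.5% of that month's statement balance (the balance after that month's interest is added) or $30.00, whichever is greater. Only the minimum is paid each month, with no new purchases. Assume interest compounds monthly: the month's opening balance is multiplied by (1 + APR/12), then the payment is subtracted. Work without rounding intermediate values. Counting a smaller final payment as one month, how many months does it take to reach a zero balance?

106 months

Monthly rate r = 27%/12 = 2.25% = 0.0225.
While 3.5% of the post-interest balance exceeds $30.00, each month B ← (B·(1+r))·(1 − 0.035), i.e. B shrinks by the factor (1+r)·0.965 = 0.98671.
This holds for months 1–61. Entering month 62 the balance is $833.57; 3.5% of the post-interest balance is now below $30.00, so the flat $30.00 minimum applies from here.
From month 62 a fixed $30.00 at rate r clears $833.57 in 45 more payments. Total: 61 + 45 = 106 months.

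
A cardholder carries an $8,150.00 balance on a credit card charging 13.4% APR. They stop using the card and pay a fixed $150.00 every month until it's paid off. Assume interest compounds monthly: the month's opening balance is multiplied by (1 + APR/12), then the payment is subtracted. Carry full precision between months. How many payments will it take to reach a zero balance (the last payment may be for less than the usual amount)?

85 payments

Monthly rate r = 13.4%/12 = 1.11667% = 0.0111667.
Recurrence: B ← B·(1+r) − $150.00.
Month 1: interest $91.01; balance after payment $8,091.01.
Month 2: interest $90.35; balance after payment $8,031.36.
Closed form: n = −ln(1 − rB₀/P)/ln(1+r) = −ln(0.39328)/ln(1.01117) ≈ 84.039, so the balance reaches zero during payment 85.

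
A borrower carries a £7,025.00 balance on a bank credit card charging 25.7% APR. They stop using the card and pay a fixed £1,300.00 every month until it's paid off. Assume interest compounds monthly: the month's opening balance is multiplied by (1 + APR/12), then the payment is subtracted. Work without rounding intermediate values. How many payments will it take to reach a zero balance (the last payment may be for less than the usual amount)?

Monthly rate r = 25.7%/12 = 2.14167% = 0.0214167.
Recurrence: B ← B·(1+r) − £1,300.00.
Month 1: interest £150.45; balance after payment £5,875.45.
Month 2: interest £125.83; balance after payment £4,701.28.
Month 3: interest £100.69; balance after payment £3,501.97.
Month 4: interest £75.00; balance after payment £2,276.97.
Month 5: interest £48.77; balance after payment £1,025.74.
Month 6: interest £21.97; balance after payment £0.00.

6 months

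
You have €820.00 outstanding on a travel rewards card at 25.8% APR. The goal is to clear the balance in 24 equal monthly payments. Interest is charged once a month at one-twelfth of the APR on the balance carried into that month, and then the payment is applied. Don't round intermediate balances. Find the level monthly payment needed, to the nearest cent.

€44.09

Monthly rate r = 25.8%/12 = 2.15% = 0.0215.
Level-payment amortization: P = B₀·r / (1 − (1+r)^(−n)) = 820.00·0.0215 / (1 − 1.0215^(−24)).
Denominator 1 − (1+r)^(−24) = 0.399823348.
P = 17.63 / 0.399823348 ≈ 44.09.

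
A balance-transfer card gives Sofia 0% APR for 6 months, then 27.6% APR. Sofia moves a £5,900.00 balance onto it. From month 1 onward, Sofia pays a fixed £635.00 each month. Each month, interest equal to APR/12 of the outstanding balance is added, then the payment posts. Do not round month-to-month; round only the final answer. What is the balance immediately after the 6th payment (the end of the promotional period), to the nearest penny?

£2,090.00

Promo months 1–6 at r₀ = 0%/12 = 0; months 7+ at r₁ = 27.6%/12 = 0.023.
After month 6 (no interest yet): B = £5,900.00 − 6·£635.00 = £2,090.00.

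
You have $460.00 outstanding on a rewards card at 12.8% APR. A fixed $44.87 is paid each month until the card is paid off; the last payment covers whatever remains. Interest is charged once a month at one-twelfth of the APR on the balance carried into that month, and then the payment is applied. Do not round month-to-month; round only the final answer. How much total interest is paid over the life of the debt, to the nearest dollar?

Monthly rate r = 12.8%/12 = 1.06667% = 0.0106667.
Payoff takes n = ⌈−ln(1 − rB₀/P)/ln(1+r)⌉ = ⌈10.915⌉ = 11 payments; the last is $41.06.
Total paid = 10·$44.87 + $41.06 = $489.76.
Total interest = total paid − principal = $489.76 − $460.00 = $29.76.

$30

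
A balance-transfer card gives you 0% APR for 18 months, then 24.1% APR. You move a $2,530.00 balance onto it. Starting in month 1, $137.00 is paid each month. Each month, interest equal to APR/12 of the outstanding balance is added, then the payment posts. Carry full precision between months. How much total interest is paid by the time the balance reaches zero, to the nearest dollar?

$1

Promo months 1–18 at r₀ = 0%/12 = 0; months 19+ at r₁ = 24.1%/12 = 0.0200833.
After month 18 (no interest yet): B = $2,530.00 − 18·$137.00 = $64.00.
Then at r₁ with $137.00/mo: n₂ = −ln(1 − r₁·B/P)/ln(1+r₁) ≈ 0.47 → 1 more payments.
Total paid = 18·$137.00 + $65.29 = $2,531.29; interest = $2,531.29 − $2,530.00 = $1.29.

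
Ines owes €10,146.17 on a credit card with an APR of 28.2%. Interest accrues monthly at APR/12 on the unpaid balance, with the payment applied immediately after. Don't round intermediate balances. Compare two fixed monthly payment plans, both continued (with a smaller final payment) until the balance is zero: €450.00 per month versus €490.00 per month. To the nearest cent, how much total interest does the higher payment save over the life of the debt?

Monthly rate r = 28.2%/12 = 2.35% = 0.0235.
At €450.00/mo: n = ⌈−ln(1 − rB₀/P)/ln(1+r)⌉ = 33 payments (last €222.45); total interest = total paid − €10,146.17 = €4,476.28.
At €490.00/mo: 29 payments (last €345.38); total interest €3,919.21.
Interest saved = €4,476.28 − €3,919.21 = €557.07.

€557.07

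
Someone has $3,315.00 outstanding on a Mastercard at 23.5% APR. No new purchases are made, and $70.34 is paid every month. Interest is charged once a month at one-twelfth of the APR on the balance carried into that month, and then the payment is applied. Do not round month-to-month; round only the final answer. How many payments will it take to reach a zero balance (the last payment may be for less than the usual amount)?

Monthly rate r = 23.5%/12 = 1.95833% = 0.0195833.
Recurrence: B ← B·(1+r) − $70.34.
Month 1: interest $64.92; balance after payment $3,309.58.
Month 2: interest $64.81; balance after payment $3,304.05.
Closed form: n = −ln(1 − rB₀/P)/ln(1+r) = −ln(0.077072)/ln(1.01958) ≈ 132.155, so the balance reaches zero during payment 133.

133 payments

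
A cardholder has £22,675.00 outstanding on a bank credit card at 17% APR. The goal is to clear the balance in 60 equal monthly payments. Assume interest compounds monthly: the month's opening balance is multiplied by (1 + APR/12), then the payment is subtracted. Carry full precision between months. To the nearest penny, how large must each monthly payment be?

Monthly rate r = 17%/12 = 1.41667% = 0.0141667.
Level-payment amortization: P = B₀·r / (1 − (1+r)^(−n)) = 22675.00·0.0141667 / (1 − 1.01417^(−60)).
Denominator 1 − (1+r)^(−60) = 0.570028105.
P = 321.229 / 0.570028105 ≈ 563.53.

£563.53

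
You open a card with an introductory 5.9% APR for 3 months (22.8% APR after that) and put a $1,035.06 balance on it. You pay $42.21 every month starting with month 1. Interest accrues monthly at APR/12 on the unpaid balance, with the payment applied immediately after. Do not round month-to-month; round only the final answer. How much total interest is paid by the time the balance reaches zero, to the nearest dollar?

$296

Promo months 1–3 at r₀ = 5.9%/12 = 0.00491667; months 4+ at r₁ = 22.8%/12 = 0.019.
After month 3: iterate B ← B·(1+r₀) − $42.21 for 3 months → $923.15.
Then at r₁ with $42.21/mo: n₂ = −ln(1 − r₁·B/P)/ln(1+r₁) ≈ 28.53 → 29 more payments.
Total paid = 31·$42.21 + $22.64 = $1,331.15; interest = $1,331.15 − $1,035.06 = $296.09.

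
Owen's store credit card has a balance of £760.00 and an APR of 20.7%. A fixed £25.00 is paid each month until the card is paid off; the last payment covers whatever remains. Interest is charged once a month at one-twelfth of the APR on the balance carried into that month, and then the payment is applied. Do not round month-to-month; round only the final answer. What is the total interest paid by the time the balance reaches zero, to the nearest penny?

Monthly rate r = 20.7%/12 = 1.725% = 0.01725.
Payoff takes n = ⌈−ln(1 − rB₀/P)/ln(1+r)⌉ = ⌈43.453⌉ = 44 payments; the last is £11.39.
Total paid = 43·£25.00 + £11.39 = £1,086.39.
Total interest = total paid − principal = £1,086.39 − £760.00 = £326.39.

£326.39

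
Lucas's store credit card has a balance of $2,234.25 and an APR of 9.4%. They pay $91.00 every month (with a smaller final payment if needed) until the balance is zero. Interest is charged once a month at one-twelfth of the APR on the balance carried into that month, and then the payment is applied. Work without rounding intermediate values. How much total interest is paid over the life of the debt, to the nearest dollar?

Monthly rate r = 9.4%/12 = 0.783333% = 0.00783333.
Payoff takes n = ⌈−ln(1 − rB₀/P)/ln(1+r)⌉ = ⌈27.374⌉ = 28 payments; the last is $34.14.
Total paid = 27·$91.00 + $34.14 = $2,491.14.
Total interest = total paid − principal = $2,491.14 − $2,234.25 = $256.89.

$257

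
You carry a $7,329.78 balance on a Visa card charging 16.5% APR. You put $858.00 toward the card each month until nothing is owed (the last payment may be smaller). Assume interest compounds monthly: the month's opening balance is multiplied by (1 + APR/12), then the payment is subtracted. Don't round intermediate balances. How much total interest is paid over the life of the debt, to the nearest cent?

$521.72

Monthly rate r = 16.5%/12 = 1.375% = 0.01375.
Payoff takes n = ⌈−ln(1 − rB₀/P)/ln(1+r)⌉ = ⌈9.150⌉ = 10 payments; the last is $129.50.
Total paid = 9·$858.00 + $129.50 = $7,851.50.
Total interest = total paid − principal = $7,851.50 − $7,329.78 = $521.72.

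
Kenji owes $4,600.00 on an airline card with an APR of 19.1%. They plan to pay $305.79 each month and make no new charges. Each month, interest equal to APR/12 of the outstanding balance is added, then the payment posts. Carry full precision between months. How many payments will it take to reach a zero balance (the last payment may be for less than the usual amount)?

18 months

Monthly rate r = 19.1%/12 = 1.59167% = 0.0159167.
Recurrence: B ← B·(1+r) − $305.79.
Month 1: interest $73.22; balance after payment $4,367.43.
Month 2: interest $69.51; balance after payment $4,131.15.
Closed form: n = −ln(1 − rB₀/P)/ln(1+r) = −ln(0.76057)/ln(1.01592) ≈ 17.332, so the balance reaches zero during payment 18.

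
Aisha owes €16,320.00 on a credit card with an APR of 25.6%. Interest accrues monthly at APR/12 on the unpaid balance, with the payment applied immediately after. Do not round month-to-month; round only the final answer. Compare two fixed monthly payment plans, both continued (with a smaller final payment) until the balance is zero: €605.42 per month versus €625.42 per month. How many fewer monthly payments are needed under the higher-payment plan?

Monthly rate r = 25.6%/12 = 2.13333% = 0.0213333.
At €605.42/mo: n = ⌈−ln(1 − rB₀/P)/ln(1+r)⌉ = 41 payments (last €330.74); total interest = total paid − €16,320.00 = €8,227.54.
At €625.42/mo: 39 payments (last €337.24); total interest €7,783.20.
Payments saved = 41 − 39 = 2.

2 fewer payments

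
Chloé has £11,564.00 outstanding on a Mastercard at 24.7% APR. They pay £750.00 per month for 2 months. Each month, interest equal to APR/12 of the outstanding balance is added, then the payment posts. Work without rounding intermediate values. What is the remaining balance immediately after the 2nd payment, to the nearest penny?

£10,529.51

Monthly rate r = 24.7%/12 = 2.05833% = 0.0205833.
Each month: B ← B·(1+r) − £750.00.
Month 1: interest £238.03; balance after payment £11,052.03.
Month 2: interest £227.49; balance after payment £10,529.51.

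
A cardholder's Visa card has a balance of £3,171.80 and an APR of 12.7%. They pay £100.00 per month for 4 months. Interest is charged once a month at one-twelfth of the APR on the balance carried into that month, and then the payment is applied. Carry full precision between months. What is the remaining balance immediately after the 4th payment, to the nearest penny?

Monthly rate r = 12.7%/12 = 1.05833% = 0.0105833.
Each month: B ← B·(1+r) − £100.00.
Month 1: interest £33.57; balance after payment £3,105.37.
Month 2: interest £32.87; balance after payment £3,038.23.
Month 3: interest £32.15; balance after payment £2,970.39.
Month 4: interest £31.44; balance after payment £2,901.82.

£2,901.82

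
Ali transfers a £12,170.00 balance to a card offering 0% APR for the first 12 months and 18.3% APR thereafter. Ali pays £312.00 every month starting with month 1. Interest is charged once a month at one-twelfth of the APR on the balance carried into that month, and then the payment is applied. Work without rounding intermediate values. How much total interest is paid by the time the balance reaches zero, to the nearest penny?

£2,515.76

Promo months 1–12 at r₀ = 0%/12 = 0; months 13+ at r₁ = 18.3%/12 = 0.01525.
After month 12 (no interest yet): B = £12,170.00 − 12·£312.00 = £8,426.00.
Then at r₁ with £312.00/mo: n₂ = −ln(1 − r₁·B/P)/ln(1+r₁) ≈ 35.07 → 36 more payments.
Total paid = 47·£312.00 + £21.76 = £14,685.76; interest = £14,685.76 − £12,170.00 = £2,515.76.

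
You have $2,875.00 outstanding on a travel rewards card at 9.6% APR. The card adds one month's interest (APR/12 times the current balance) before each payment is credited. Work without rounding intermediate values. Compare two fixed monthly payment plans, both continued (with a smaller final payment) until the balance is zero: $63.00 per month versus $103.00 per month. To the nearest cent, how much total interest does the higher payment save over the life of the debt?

Monthly rate r = 9.6%/12 = 0.8% = 0.008.
At $63.00/mo: n = ⌈−ln(1 − rB₀/P)/ln(1+r)⌉ = 58 payments (last $0.55); total interest = total paid − $2,875.00 = $716.55.
At $103.00/mo: 32 payments (last $73.62); total interest $391.62.
Interest saved = $716.55 − $391.62 = $324.93.

$324.93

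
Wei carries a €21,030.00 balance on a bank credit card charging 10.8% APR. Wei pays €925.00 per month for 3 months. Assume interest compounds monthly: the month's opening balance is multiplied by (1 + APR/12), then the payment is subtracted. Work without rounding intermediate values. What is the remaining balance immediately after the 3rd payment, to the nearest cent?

€18,802.89

Monthly rate r = 10.8%/12 = 0.9% = 0.009.
Each month: B ← B·(1+r) − €925.00.
Month 1: interest €189.27; balance after payment €20,294.27.
Month 2: interest €182.65; balance after payment €19,551.92.
Month 3: interest €175.97; balance after payment €18,802.89.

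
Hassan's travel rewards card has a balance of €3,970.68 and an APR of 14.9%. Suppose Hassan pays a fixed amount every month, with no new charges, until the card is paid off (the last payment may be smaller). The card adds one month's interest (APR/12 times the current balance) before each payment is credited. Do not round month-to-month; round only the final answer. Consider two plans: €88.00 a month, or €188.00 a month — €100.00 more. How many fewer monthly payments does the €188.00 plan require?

42 fewer payments

Monthly rate r = 14.9%/12 = 1.24167% = 0.0124167.
At €88.00/mo: n = ⌈−ln(1 − rB₀/P)/ln(1+r)⌉ = 67 payments (last €50.84); total interest = total paid − €3,970.68 = €1,888.16.
At €188.00/mo: 25 payments (last €121.87); total interest €663.19.
Payments saved = 67 − 25 = 42.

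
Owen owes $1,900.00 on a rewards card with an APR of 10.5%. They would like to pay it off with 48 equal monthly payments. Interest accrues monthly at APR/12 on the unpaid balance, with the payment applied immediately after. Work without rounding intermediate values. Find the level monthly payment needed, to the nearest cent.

Monthly rate r = 10.5%/12 = 0.875% = 0.00875.
Level-payment amortization: P = B₀·r / (1 − (1+r)^(−n)) = 1900.00·0.00875 / (1 − 1.00875^(−48)).
Denominator 1 − (1+r)^(−48) = 0.341751756.
P = 16.625 / 0.341751756 ≈ 48.65.

$48.65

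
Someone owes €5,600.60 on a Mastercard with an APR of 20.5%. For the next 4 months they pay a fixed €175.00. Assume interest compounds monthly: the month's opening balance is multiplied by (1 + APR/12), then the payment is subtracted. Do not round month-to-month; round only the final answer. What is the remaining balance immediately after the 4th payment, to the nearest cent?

Monthly rate r = 20.5%/12 = 1.70833% = 0.0170833.
Each month: B ← B·(1+r) − €175.00.
Month 1: interest €95.68; balance after payment €5,521.28.
Month 2: interest €94.32; balance after payment €5,440.60.
Month 3: interest €92.94; balance after payment €5,358.54.
Month 4: interest €91.54; balance after payment €5,275.08.

€5,275.08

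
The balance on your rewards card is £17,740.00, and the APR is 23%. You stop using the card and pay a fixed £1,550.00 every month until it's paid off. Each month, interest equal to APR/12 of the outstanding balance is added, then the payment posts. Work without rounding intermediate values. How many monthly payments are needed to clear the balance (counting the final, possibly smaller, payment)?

14 months

Monthly rate r = 23%/12 = 1.91667% = 0.0191667.
Recurrence: B ← B·(1+r) − £1,550.00.
Month 1: interest £340.02; balance after payment £16,530.02.
Month 2: interest £316.83; balance after payment £15,296.84.
Closed form: n = −ln(1 − rB₀/P)/ln(1+r) = −ln(0.78063)/ln(1.01917) ≈ 13.044, so the balance reaches zero during payment 14.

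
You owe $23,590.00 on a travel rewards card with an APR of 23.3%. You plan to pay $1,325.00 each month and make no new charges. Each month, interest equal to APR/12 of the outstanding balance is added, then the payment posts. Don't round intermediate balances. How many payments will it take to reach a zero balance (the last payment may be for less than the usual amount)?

23 payments

Monthly rate r = 23.3%/12 = 1.94167% = 0.0194167.
Recurrence: B ← B·(1+r) − $1,325.00.
Month 1: interest $458.04; balance after payment $22,723.04.
Month 2: interest $441.21; balance after payment $21,839.24.
Closed form: n = −ln(1 − rB₀/P)/ln(1+r) = −ln(0.65431)/ln(1.01942) ≈ 22.057, so the balance reaches zero during payment 23.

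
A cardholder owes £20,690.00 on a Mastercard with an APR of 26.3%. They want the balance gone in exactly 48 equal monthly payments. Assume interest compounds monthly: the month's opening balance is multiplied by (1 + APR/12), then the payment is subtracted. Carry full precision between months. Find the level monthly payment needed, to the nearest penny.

£701.11

Monthly rate r = 26.3%/12 = 2.19167% = 0.0219167.
Level-payment amortization: P = B₀·r / (1 − (1+r)^(−n)) = 20690.00·0.0219167 / (1 − 1.02192^(−48)).
Denominator 1 − (1+r)^(−48) = 0.646770592.
P = 453.456 / 0.646770592 ≈ 701.11.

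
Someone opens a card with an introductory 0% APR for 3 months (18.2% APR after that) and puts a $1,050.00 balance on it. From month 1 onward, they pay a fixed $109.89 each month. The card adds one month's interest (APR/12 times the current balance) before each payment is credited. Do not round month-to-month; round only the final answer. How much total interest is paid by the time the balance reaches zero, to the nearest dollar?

$44

Promo months 1–3 at r₀ = 0%/12 = 0; months 4+ at r₁ = 18.2%/12 = 0.0151667.
After month 3 (no interest yet): B = $1,050.00 − 3·$109.89 = $720.33.
Then at r₁ with $109.89/mo: n₂ = −ln(1 − r₁·B/P)/ln(1+r₁) ≈ 6.96 → 7 more payments.
Total paid = 9·$109.89 + $105.14 = $1,094.15; interest = $1,094.15 − $1,050.00 = $44.15.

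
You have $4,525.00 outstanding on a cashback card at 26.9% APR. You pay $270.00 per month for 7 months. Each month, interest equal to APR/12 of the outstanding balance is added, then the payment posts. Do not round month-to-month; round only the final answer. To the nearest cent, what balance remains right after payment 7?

Monthly rate r = 26.9%/12 = 2.24167% = 0.0224167.
Each month: B ← B·(1+r) − $270.00.
Month 1: interest $101.44; balance after payment $4,356.44.
Month 2: interest $97.66; balance after payment $4,184.09.
Month 3: interest $93.79; balance after payment $4,007.89.
Month 4: interest $89.84; balance after payment $3,827.73.
Month 5: interest $85.80; balance after payment $3,643.53.
Month 6: interest $81.68; balance after payment $3,455.21.
Month 7: interest $77.45; balance after payment $3,262.66.

$3,262.66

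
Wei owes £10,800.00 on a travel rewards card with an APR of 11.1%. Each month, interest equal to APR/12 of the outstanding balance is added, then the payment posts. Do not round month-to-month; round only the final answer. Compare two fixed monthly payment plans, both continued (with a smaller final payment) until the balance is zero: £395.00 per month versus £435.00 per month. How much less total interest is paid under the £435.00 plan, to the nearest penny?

Monthly rate r = 11.1%/12 = 0.925% = 0.00925.
At £395.00/mo: n = ⌈−ln(1 − rB₀/P)/ln(1+r)⌉ = 32 payments (last £263.79); total interest = total paid − £10,800.00 = £1,708.79.
At £435.00/mo: 29 payments (last £147.26); total interest £1,527.26.
Interest saved = £1,708.79 − £1,527.26 = £181.53.

£181.53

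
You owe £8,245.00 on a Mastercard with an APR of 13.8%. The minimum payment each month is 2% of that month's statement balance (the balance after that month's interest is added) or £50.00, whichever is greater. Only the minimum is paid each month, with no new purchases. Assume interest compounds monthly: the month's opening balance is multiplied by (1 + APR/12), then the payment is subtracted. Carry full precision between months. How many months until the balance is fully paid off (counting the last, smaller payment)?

Monthly rate r = 13.8%/12 = 1.15% = 0.0115.
While 2% of the post-interest balance exceeds £50.00, each month B ← (B·(1+r))·(1 − 0.02), i.e. B shrinks by the factor (1+r)·0.98 = 0.99127.
This holds for months 1–138. Entering month 139 the balance is £2,458.56; 2% of the post-interest balance is now below £50.00, so the flat £50.00 minimum applies from here.
From month 139 a fixed £50.00 at rate r clears £2,458.56 in 73 more payments. Total: 138 + 73 = 211 months.

211 months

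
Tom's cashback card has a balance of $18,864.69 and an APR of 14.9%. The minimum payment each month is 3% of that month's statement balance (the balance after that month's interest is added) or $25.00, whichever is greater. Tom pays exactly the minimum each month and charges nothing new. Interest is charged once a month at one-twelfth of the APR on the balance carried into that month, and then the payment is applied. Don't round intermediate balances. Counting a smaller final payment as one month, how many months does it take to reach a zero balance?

216 months

Monthly rate r = 14.9%/12 = 1.24167% = 0.0124167.
While 3% of the post-interest balance exceeds $25.00, each month B ← (B·(1+r))·(1 − 0.03), i.e. B shrinks by the factor (1+r)·0.97 = 0.98204.
This holds for months 1–173. Entering month 174 the balance is $820.95; 3% of the post-interest balance is now below $25.00, so the flat $25.00 minimum applies from here.
From month 174 a fixed $25.00 at rate r clears $820.95 in 43 more payments. Total: 173 + 43 = 216 months.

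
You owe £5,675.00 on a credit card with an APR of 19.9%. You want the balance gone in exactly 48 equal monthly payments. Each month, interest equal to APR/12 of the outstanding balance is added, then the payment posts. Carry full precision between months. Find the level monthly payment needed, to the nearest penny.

£172.39

Monthly rate r = 19.9%/12 = 1.65833% = 0.0165833.
Level-payment amortization: P = B₀·r / (1 − (1+r)^(−n)) = 5675.00·0.0165833 / (1 − 1.01658^(−48)).
Denominator 1 − (1+r)^(−48) = 0.545915469.
P = 94.1104 / 0.545915469 ≈ 172.39.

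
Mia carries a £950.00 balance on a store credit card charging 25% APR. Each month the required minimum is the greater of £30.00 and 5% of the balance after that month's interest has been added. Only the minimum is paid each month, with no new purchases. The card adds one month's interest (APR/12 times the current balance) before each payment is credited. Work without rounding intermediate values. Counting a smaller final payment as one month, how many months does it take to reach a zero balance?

Monthly rate r = 25%/12 = 2.08333% = 0.0208333.
While 5% of the post-interest balance exceeds £30.00, each month B ← (B·(1+r))·(1 − 0.05), i.e. B shrinks by the factor (1+r)·0.95 = 0.96979.
This holds for months 1–16. Entering month 17 the balance is £581.54; 5% of the post-interest balance is now below £30.00, so the flat £30.00 minimum applies from here.
From month 17 a fixed £30.00 at rate r clears £581.54 in 26 more payments. Total: 16 + 26 = 42 months.

42 months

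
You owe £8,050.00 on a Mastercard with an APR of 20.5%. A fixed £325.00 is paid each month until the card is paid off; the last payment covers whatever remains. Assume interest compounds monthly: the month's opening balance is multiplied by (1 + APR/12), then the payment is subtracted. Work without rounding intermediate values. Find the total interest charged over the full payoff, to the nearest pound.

£2,506

Monthly rate r = 20.5%/12 = 1.70833% = 0.0170833.
Payoff takes n = ⌈−ln(1 − rB₀/P)/ln(1+r)⌉ = ⌈32.479⌉ = 33 payments; the last is £156.25.
Total paid = 32·£325.00 + £156.25 = £10,556.25.
Total interest = total paid − principal = £10,556.25 − £8,050.00 = £2,506.25.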